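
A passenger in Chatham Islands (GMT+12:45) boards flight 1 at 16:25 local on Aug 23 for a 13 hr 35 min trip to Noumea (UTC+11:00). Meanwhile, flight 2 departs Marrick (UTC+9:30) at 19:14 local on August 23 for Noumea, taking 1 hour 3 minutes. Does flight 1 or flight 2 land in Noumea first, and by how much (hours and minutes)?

the second, by 6 hours 28 minutes

Flight 1 in UTC: 16:25 − 12:45 = 03:40 on Aug 23.
+13 hours and 35 minutes → arrive 17:15 UTC on Aug 23.
Flight 2 in UTC: 19:14 − 9:30 = 09:44 on Aug 23.
+1 hour and 3 minutes → arrive 10:47 UTC on Aug 23.
Flight 2 lands earlier by 6 hours 28 minutes.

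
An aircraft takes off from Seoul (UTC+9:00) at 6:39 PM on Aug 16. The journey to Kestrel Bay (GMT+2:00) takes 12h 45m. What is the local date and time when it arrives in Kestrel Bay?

Convert departure to UTC: 6:39 PM − 9:00 = 9:39 AM UTC on Aug 16.
Add 12 hours and 45 minutes travel time → 10:24 PM UTC.
Kestrel Bay is UTC+2:00, so local arrival = 10:24 PM + 2:00 = 12:24 AM on Aug 17.

12:24 AM on August 17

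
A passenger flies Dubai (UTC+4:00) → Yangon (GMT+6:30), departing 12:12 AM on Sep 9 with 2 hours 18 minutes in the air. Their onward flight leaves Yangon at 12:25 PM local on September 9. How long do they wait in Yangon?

Convert departure to UTC: 12:12 AM − 4:00 = 8:12 PM UTC on Sep 8.
Add 2 hours 18 minutes flight time → 10:30 PM UTC.
Yangon is UTC+6:30, so local arrival = 10:30 PM + 6:30 = 5:00 AM on Sep 9.
Layover = 12:25 PM − 5:00 AM = 7 hours 25 minutes.

7 hours 25 minutes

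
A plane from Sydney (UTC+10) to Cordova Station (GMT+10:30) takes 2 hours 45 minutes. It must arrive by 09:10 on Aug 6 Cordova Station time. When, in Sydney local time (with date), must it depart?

Target arrival in UTC: 09:10 − 10:30 = 22:40 on Aug 5.
Subtract 2 hours 45 minutes → departure 19:55 UTC on Aug 5.
Sydney is UTC+10:00: 19:55 + 10:00 = 05:55 on Aug 6.

05:55 on August 6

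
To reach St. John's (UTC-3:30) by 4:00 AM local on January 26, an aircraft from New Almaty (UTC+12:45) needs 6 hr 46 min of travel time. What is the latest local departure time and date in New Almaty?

1:29 PM on January 26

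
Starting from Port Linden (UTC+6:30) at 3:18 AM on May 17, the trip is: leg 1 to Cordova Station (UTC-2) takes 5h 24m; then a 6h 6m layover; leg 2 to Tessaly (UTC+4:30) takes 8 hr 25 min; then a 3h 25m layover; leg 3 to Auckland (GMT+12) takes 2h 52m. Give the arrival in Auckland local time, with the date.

Convert departure to UTC: 3:18 AM − 6:30 = 8:48 PM UTC on May 16.
Add 5 hours and 24 minutes leg 1 → 2:12 AM UTC (May 17).
Add 6 hours and 6 minutes layover in Cordova Station → 8:18 AM UTC.
Add 8 hours 25 minutes leg 2 → 4:43 PM UTC.
Add 3 hours and 25 minutes layover in Tessaly → 8:08 PM UTC.
Add 2 hours and 52 minutes leg 3 → 11:00 PM UTC.
Auckland is UTC+12:00, so local arrival = 11:00 PM + 12:00 = 11:00 AM on May 18.

11:00 AM on May 18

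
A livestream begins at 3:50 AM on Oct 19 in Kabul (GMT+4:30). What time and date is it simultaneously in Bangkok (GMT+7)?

6:20 AM on October 19

In UTC: 3:50 AM − 4:30 = 11:20 PM on Oct 18.
Bangkok is UTC+7:00: 11:20 PM + 7:00 = 6:20 AM on Oct 19.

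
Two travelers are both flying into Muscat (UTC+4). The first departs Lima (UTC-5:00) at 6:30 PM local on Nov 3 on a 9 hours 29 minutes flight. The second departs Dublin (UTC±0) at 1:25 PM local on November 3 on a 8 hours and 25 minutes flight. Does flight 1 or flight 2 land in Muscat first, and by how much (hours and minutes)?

Flight 1 in UTC: 6:30 PM + 5:00 = 11:30 PM on Nov 3.
+9 hours and 29 minutes → arrive 8:59 AM UTC on Nov 4.
Flight 2 departs at 1:25 PM UTC (Nov 3).
+8 hours 25 minutes → arrive 9:50 PM UTC on Nov 3.
Flight 2 lands earlier by 11 hours 9 minutes.

the second, by 11 hours 9 minutes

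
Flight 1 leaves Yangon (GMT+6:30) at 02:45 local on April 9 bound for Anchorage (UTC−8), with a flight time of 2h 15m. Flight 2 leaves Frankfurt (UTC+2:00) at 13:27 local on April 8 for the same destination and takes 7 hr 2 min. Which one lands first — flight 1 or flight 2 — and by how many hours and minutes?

Flight 1 in UTC: 02:45 − 6:30 = 20:15 on Apr 8.
+2 hours 15 minutes → arrive 22:30 UTC on Apr 8.
Flight 2 in UTC: 13:27 − 2:00 = 11:27 on Apr 8.
+7 hours and 2 minutes → arrive 18:29 UTC on Apr 8.
Flight 2 lands earlier by 4 hours 1 minute.

the second, by 4 hours 1 minute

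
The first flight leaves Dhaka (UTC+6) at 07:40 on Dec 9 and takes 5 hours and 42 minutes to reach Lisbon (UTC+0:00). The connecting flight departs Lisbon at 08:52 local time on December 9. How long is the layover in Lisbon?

1 hour 30 minutes

Convert departure to UTC: 07:40 − 6:00 = 01:40 UTC on Dec 9.
Add 5 hours 42 minutes flight time → 07:22 UTC.
Lisbon is UTC+0, so local arrival is the same: 07:22 on Dec 9.
Layover = 08:52 − 07:22 = 1 hour 30 minutes.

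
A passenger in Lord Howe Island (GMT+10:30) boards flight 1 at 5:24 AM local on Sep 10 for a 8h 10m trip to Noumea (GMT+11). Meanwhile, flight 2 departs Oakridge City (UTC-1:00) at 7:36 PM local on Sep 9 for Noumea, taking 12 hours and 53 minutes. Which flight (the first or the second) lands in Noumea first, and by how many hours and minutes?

the first, by 6 hours 25 minutes

Flight 1 in UTC: 5:24 AM − 10:30 = 6:54 PM on Sep 9.
+8 hours 10 minutes → arrive 3:04 AM UTC on Sep 10.
Flight 2 in UTC: 7:36 PM + 1:00 = 8:36 PM on Sep 9.
+12 hours 53 minutes → arrive 9:29 AM UTC on Sep 10.
Flight 1 lands earlier by 6 hours 25 minutes.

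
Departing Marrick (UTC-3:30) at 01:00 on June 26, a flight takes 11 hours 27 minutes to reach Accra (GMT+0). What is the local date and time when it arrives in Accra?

Convert departure to UTC: 01:00 + 3:30 = 04:30 UTC on Jun 26.
Add 11 hours and 27 minutes travel time → 15:57 UTC.
Accra is UTC+0, so local arrival is the same: 15:57 on Jun 26.

15:57 on Jun 26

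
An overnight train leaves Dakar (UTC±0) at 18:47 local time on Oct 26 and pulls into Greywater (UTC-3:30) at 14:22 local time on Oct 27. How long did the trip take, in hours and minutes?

23 hours 5 minutes

Greywater is 3:30 behind Dakar.
Clock-face elapsed time (ignoring zones) is 19 hours 35 minutes.
Actual elapsed = 19 hours 35 minutes + 3:30 = 23 hours 5 minutes.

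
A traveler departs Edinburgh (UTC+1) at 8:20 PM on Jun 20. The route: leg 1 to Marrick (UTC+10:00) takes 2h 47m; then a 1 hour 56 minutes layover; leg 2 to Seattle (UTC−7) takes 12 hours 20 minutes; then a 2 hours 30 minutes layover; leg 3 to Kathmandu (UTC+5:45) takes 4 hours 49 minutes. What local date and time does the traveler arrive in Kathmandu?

1:27 AM on June 22

Convert departure to UTC: 8:20 PM − 1:00 = 7:20 PM UTC on Jun 20.
Add 2 hours 47 minutes leg 1 → 10:07 PM UTC.
Add 1 hour and 56 minutes layover in Marrick → 12:03 AM UTC (Jun 21).
Add 12 hours and 20 minutes leg 2 → 12:23 PM UTC.
Add 2 hours 30 minutes layover in Seattle → 2:53 PM UTC.
Add 4 hours 49 minutes leg 3 → 7:42 PM UTC.
Kathmandu is UTC+5:45, so local arrival = 7:42 PM + 5:45 = 1:27 AM on Jun 22.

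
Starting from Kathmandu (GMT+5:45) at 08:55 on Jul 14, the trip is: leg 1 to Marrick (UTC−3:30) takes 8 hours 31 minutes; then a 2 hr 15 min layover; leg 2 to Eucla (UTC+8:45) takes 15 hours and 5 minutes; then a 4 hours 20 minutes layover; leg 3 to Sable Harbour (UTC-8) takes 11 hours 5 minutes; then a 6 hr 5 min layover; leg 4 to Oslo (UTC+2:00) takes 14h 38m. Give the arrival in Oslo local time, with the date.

19:09 on Jul 16

Convert departure to UTC: 08:55 − 5:45 = 03:10 UTC on Jul 14.
Add 8 hours 31 minutes leg 1 → 11:41 UTC.
Add 2 hours 15 minutes layover in Marrick → 13:56 UTC.
Add 15 hours and 5 minutes leg 2 → 05:01 UTC (Jul 15).
Add 4 hours 20 minutes layover in Eucla → 09:21 UTC.
Add 11 hours and 5 minutes leg 3 → 20:26 UTC.
Add 6 hours and 5 minutes layover in Sable Harbour → 02:31 UTC (Jul 16).
Add 14 hours 38 minutes leg 4 → 17:09 UTC.
Oslo is UTC+2:00, so local arrival = 17:09 + 2:00 = 19:09 on Jul 16.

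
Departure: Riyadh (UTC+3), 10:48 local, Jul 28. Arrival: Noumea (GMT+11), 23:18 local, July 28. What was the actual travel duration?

Noumea is 8:00 ahead of Riyadh.
Clock-face elapsed time (ignoring zones) is 12 hours 30 minutes.
Actual elapsed = 12 hours 30 minutes − 8:00 = 4 hours 30 minutes.

4 hours 30 minutes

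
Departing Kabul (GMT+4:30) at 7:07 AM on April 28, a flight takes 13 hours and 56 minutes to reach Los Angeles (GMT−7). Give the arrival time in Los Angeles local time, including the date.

Convert departure to UTC: 7:07 AM − 4:30 = 2:37 AM UTC on Apr 28.
Add 13 hours 56 minutes travel time → 4:33 PM UTC.
Los Angeles is UTC−7:00, so local arrival = 4:33 PM − 7:00 = 9:33 AM on Apr 28.

9:33 AM on Apr 28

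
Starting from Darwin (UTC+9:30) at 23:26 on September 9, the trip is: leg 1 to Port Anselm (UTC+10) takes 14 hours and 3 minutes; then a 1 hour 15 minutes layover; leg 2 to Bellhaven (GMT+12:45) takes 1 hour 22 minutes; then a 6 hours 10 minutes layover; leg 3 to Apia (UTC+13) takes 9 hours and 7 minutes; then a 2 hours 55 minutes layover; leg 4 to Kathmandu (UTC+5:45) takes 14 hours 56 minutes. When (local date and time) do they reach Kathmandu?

21:29 on Sep 11

Convert departure to UTC: 23:26 − 9:30 = 13:56 UTC on Sep 9.
Add 14 hours 3 minutes leg 1 → 03:59 UTC (Sep 10).
Add 1 hour 15 minutes layover in Port Anselm → 05:14 UTC.
Add 1 hour and 22 minutes leg 2 → 06:36 UTC.
Add 6 hours and 10 minutes layover in Bellhaven → 12:46 UTC.
Add 9 hours 7 minutes leg 3 → 21:53 UTC.
Add 2 hours 55 minutes layover in Apia → 00:48 UTC (Sep 11).
Add 14 hours 56 minutes leg 4 → 15:44 UTC.
Kathmandu is UTC+5:45, so local arrival = 15:44 + 5:45 = 21:29 on Sep 11.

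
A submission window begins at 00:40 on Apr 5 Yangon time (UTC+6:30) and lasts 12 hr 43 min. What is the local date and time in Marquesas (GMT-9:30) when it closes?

21:23 on April 4

Convert start to UTC: 00:40 − 6:30 = 18:10 UTC on Apr 4.
Add 12 hours 43 minutes duration → 06:53 UTC (Apr 5).
Marquesas is UTC−9:30, so local end time = 06:53 − 9:30 = 21:23 on Apr 4.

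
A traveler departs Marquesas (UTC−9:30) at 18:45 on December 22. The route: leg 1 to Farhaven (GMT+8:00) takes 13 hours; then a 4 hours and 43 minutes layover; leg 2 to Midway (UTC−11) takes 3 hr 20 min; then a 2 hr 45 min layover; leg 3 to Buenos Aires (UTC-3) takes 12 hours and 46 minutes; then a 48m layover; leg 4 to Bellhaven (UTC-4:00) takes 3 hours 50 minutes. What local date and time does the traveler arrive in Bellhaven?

17:27 on December 24

Convert departure to UTC: 18:45 + 9:30 = 04:15 UTC on Dec 23.
Add 13 hours leg 1 → 17:15 UTC.
Add 4 hours 43 minutes layover in Farhaven → 21:58 UTC.
Add 3 hours and 20 minutes leg 2 → 01:18 UTC (Dec 24).
Add 2 hours and 45 minutes layover in Midway → 04:03 UTC.
Add 12 hours and 46 minutes leg 3 → 16:49 UTC.
Add 48 minutes layover in Buenos Aires → 17:37 UTC.
Add 3 hours 50 minutes leg 4 → 21:27 UTC.
Bellhaven is UTC−4:00, so local arrival = 21:27 − 4:00 = 17:27 on Dec 24.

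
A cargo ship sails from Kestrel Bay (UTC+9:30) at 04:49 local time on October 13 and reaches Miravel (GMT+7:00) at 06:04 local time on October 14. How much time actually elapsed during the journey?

27 hours 45 minutes

Departure in UTC: 04:49 − 9:30 = 19:19 on Oct 12.
Arrival in UTC: 06:04 − 7:00 = 23:04 on Oct 13.
Elapsed = 23:04 − 19:19 (+1 day) = 27 hours 45 minutes.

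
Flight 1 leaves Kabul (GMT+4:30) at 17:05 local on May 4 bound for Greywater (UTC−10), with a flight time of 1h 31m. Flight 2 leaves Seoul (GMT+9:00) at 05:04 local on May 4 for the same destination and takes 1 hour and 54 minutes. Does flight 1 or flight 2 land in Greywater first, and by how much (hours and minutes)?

the second, by 16 hours 8 minutes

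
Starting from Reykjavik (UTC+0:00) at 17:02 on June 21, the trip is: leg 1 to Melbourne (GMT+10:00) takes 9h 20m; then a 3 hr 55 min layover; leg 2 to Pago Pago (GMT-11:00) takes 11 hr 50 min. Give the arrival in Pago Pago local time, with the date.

07:07 on Jun 22

Reykjavik is at UTC+0, so departure is already 17:02 UTC on Jun 21.
Add 9 hours 20 minutes leg 1 → 02:22 UTC (Jun 22).
Add 3 hours and 55 minutes layover in Melbourne → 06:17 UTC.
Add 11 hours and 50 minutes leg 2 → 18:07 UTC.
Pago Pago is UTC−11:00, so local arrival = 18:07 − 11:00 = 07:07 on Jun 22.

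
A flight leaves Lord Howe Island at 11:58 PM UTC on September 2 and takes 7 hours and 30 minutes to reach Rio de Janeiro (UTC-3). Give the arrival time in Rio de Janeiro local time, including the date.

Departure is given in UTC: 11:58 PM on Sep 2.
Add 7 hours and 30 minutes → 7:28 AM UTC (Sep 3).
Rio de Janeiro is UTC−3:00: 7:28 AM − 3:00 = 4:28 AM on Sep 3.

4:28 AM on Sep 3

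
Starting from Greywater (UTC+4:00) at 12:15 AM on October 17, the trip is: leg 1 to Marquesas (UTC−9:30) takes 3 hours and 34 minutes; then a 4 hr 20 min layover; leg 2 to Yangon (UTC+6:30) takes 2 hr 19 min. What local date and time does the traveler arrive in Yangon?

12:58 PM on October 17

Convert departure to UTC: 12:15 AM − 4:00 = 8:15 PM UTC on Oct 16.
Add 3 hours and 34 minutes leg 1 → 11:49 PM UTC.
Add 4 hours and 20 minutes layover in Marquesas → 4:09 AM UTC (Oct 17).
Add 2 hours and 19 minutes leg 2 → 6:28 AM UTC.
Yangon is UTC+6:30, so local arrival = 6:28 AM + 6:30 = 12:58 PM on Oct 17.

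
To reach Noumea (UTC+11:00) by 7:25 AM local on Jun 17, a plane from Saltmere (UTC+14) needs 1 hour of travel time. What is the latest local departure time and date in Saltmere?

9:25 AM on Jun 17

Target arrival in UTC: 7:25 AM − 11:00 = 8:25 PM on Jun 16.
Subtract 1 hour → departure 7:25 PM UTC on Jun 16.
Saltmere is UTC+14:00: 7:25 PM + 14:00 = 9:25 AM on Jun 17.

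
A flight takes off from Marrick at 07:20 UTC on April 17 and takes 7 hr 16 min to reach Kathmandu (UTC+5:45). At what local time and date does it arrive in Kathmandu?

Departure is given in UTC: 07:20 on Apr 17.
Add 7 hours and 16 minutes → 14:36 UTC.
Kathmandu is UTC+5:45: 14:36 + 5:45 = 20:21 on Apr 17.

20:21 on April 17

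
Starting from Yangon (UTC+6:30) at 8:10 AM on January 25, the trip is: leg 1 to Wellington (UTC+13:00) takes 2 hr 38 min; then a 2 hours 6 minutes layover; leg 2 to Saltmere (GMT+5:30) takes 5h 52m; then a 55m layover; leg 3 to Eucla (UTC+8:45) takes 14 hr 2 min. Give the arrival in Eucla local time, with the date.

11:58 AM on Jan 26

Convert departure to UTC: 8:10 AM − 6:30 = 1:40 AM UTC on Jan 25.
Add 2 hours and 38 minutes leg 1 → 4:18 AM UTC.
Add 2 hours 6 minutes layover in Wellington → 6:24 AM UTC.
Add 5 hours and 52 minutes leg 2 → 12:16 PM UTC.
Add 55 minutes layover in Saltmere → 1:11 PM UTC.
Add 14 hours 2 minutes leg 3 → 3:13 AM UTC (Jan 26).
Eucla is UTC+8:45, so local arrival = 3:13 AM + 8:45 = 11:58 AM on Jan 26.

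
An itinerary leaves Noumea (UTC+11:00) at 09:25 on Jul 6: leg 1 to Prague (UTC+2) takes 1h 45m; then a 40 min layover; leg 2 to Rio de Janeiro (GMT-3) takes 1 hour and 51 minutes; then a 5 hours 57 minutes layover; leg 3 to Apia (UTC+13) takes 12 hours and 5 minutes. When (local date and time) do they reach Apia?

09:43 on Jul 7

Convert departure to UTC: 09:25 − 11:00 = 22:25 UTC on Jul 5.
Add 1 hour 45 minutes leg 1 → 00:10 UTC (Jul 6).
Add 40 minutes layover in Prague → 00:50 UTC.
Add 1 hour 51 minutes leg 2 → 02:41 UTC.
Add 5 hours and 57 minutes layover in Rio de Janeiro → 08:38 UTC.
Add 12 hours 5 minutes leg 3 → 20:43 UTC.
Apia is UTC+13:00, so local arrival = 20:43 + 13:00 = 09:43 on Jul 7.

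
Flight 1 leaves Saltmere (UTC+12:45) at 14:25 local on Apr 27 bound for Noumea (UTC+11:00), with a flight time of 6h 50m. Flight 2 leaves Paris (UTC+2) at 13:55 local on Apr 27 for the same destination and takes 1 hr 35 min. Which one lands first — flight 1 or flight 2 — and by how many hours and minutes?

the first, by 5 hours

Flight 1 in UTC: 14:25 − 12:45 = 01:40 on Apr 27.
+6 hours and 50 minutes → arrive 08:30 UTC on Apr 27.
Flight 2 in UTC: 13:55 − 2:00 = 11:55 on Apr 27.
+1 hour and 35 minutes → arrive 13:30 UTC on Apr 27.
Flight 1 lands earlier by 5 hours.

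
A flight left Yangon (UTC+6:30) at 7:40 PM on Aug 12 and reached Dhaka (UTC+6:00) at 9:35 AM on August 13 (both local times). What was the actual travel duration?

Dhaka is 0:30 behind Yangon.
Clock-face elapsed time (ignoring zones) is 13 hours 55 minutes.
Actual elapsed = 13 hours 55 minutes + 0:30 = 14 hours 25 minutes.

14 hours 25 minutes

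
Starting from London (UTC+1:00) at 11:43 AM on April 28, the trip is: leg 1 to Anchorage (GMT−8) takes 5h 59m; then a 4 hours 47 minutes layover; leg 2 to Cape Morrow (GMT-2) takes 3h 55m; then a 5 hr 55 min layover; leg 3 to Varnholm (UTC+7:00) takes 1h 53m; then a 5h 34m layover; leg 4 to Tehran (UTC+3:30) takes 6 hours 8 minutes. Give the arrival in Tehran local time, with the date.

Convert departure to UTC: 11:43 AM − 1:00 = 10:43 AM UTC on Apr 28.
Add 5 hours 59 minutes leg 1 → 4:42 PM UTC.
Add 4 hours 47 minutes layover in Anchorage → 9:29 PM UTC.
Add 3 hours and 55 minutes leg 2 → 1:24 AM UTC (Apr 29).
Add 5 hours 55 minutes layover in Cape Morrow → 7:19 AM UTC.
Add 1 hour and 53 minutes leg 3 → 9:12 AM UTC.
Add 5 hours and 34 minutes layover in Varnholm → 2:46 PM UTC.
Add 6 hours 8 minutes leg 4 → 8:54 PM UTC.
Tehran is UTC+3:30, so local arrival = 8:54 PM + 3:30 = 12:24 AM on Apr 30.

12:24 AM on Apr 30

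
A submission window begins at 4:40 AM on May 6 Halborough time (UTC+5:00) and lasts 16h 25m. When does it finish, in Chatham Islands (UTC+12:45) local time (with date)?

Convert start to UTC: 4:40 AM − 5:00 = 11:40 PM UTC on May 5.
Add 16 hours 25 minutes duration → 4:05 PM UTC (May 6).
Chatham Islands is UTC+12:45, so local end time = 4:05 PM + 12:45 = 4:50 AM on May 7.

4:50 AM on May 7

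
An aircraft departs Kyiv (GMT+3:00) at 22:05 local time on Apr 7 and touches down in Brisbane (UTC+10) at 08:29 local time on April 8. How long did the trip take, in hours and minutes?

3 hours 24 minutes

Departure in UTC: 22:05 − 3:00 = 19:05 on Apr 7.
Arrival in UTC: 08:29 − 10:00 = 22:29 on Apr 7.
Elapsed = 22:29 − 19:05 = 3 hours 24 minutes.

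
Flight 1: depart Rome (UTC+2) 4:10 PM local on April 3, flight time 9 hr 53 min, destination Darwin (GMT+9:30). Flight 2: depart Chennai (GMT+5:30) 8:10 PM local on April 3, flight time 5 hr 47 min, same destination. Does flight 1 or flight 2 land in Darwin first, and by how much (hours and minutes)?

the second, by 3 hours 36 minutes

Flight 1 in UTC: 4:10 PM − 2:00 = 2:10 PM on Apr 3.
+9 hours 53 minutes → arrive 12:03 AM UTC on Apr 4.
Flight 2 in UTC: 8:10 PM − 5:30 = 2:40 PM on Apr 3.
+5 hours 47 minutes → arrive 8:27 PM UTC on Apr 3.
Flight 2 lands earlier by 3 hours 36 minutes.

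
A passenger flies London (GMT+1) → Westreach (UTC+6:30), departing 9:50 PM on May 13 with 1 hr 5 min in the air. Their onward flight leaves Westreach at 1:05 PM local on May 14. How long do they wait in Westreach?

8 hours 40 minutes

Convert departure to UTC: 9:50 PM − 1:00 = 8:50 PM UTC on May 13.
Add 1 hour 5 minutes flight time → 9:55 PM UTC.
Westreach is UTC+6:30, so local arrival = 9:55 PM + 6:30 = 4:25 AM on May 14.
Layover = 1:05 PM − 4:25 AM = 8 hours 40 minutes.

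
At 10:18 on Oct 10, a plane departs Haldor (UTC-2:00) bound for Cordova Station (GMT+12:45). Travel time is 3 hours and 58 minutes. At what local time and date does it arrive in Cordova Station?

Convert departure to UTC: 10:18 + 2:00 = 12:18 UTC on Oct 10.
Add 3 hours 58 minutes travel time → 16:16 UTC.
Cordova Station is UTC+12:45, so local arrival = 16:16 + 12:45 = 05:01 on Oct 11.

05:01 on Oct 11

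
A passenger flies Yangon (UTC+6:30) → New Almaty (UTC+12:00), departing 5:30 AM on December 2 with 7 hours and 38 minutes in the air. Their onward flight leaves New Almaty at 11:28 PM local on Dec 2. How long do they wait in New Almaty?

Convert departure to UTC: 5:30 AM − 6:30 = 11:00 PM UTC on Dec 1.
Add 7 hours and 38 minutes flight time → 6:38 AM UTC (Dec 2).
New Almaty is UTC+12:00, so local arrival = 6:38 AM + 12:00 = 6:38 PM on Dec 2.
Layover = 11:28 PM − 6:38 PM = 4 hours 50 minutes.

4 hours 50 minutes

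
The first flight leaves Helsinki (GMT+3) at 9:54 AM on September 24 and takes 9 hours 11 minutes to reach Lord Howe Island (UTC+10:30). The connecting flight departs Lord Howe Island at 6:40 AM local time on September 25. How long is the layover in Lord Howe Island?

Convert departure to UTC: 9:54 AM − 3:00 = 6:54 AM UTC on Sep 24.
Add 9 hours 11 minutes flight time → 4:05 PM UTC.
Lord Howe Island is UTC+10:30, so local arrival = 4:05 PM + 10:30 = 2:35 AM on Sep 25.
Layover = 6:40 AM − 2:35 AM = 4 hours 5 minutes.

4 hours 5 minutes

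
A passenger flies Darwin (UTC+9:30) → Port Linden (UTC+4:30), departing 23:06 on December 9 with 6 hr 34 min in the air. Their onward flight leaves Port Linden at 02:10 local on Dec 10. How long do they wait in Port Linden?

Convert departure to UTC: 23:06 − 9:30 = 13:36 UTC on Dec 9.
Add 6 hours and 34 minutes flight time → 20:10 UTC.
Port Linden is UTC+4:30, so local arrival = 20:10 + 4:30 = 00:40 on Dec 10.
Layover = 02:10 − 00:40 = 1 hour 30 minutes.

1 hour 30 minutes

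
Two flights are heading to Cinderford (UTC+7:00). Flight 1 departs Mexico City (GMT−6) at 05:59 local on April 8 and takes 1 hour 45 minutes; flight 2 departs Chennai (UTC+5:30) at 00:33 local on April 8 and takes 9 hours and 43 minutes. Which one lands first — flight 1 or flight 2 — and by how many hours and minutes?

the second, by 8 hours 58 minutes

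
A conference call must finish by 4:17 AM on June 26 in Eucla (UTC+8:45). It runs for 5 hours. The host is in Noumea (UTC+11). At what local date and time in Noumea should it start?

Target end time in UTC: 4:17 AM − 8:45 = 7:32 PM on Jun 25.
Subtract 5 hours → start 2:32 PM UTC on Jun 25.
Noumea is UTC+11:00: 2:32 PM + 11:00 = 1:32 AM on Jun 26.

1:32 AM on June 26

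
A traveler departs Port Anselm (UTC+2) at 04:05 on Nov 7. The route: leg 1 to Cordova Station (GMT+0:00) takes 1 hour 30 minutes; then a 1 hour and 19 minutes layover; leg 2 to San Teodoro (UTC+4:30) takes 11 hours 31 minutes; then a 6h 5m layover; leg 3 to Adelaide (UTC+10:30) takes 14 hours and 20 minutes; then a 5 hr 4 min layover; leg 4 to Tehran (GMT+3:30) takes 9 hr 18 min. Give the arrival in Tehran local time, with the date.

06:42 on November 9

Convert departure to UTC: 04:05 − 2:00 = 02:05 UTC on Nov 7.
Add 1 hour 30 minutes leg 1 → 03:35 UTC.
Add 1 hour 19 minutes layover in Cordova Station → 04:54 UTC.
Add 11 hours 31 minutes leg 2 → 16:25 UTC.
Add 6 hours and 5 minutes layover in San Teodoro → 22:30 UTC.
Add 14 hours and 20 minutes leg 3 → 12:50 UTC (Nov 8).
Add 5 hours and 4 minutes layover in Adelaide → 17:54 UTC.
Add 9 hours 18 minutes leg 4 → 03:12 UTC (Nov 9).
Tehran is UTC+3:30, so local arrival = 03:12 + 3:30 = 06:42 on Nov 9.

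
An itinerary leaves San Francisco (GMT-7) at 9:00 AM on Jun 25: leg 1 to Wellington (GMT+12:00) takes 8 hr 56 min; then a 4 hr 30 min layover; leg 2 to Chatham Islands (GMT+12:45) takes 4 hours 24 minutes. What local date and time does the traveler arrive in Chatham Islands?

Convert departure to UTC: 9:00 AM + 7:00 = 4:00 PM UTC on Jun 25.
Add 8 hours 56 minutes leg 1 → 12:56 AM UTC (Jun 26).
Add 4 hours and 30 minutes layover in Wellington → 5:26 AM UTC.
Add 4 hours 24 minutes leg 2 → 9:50 AM UTC.
Chatham Islands is UTC+12:45, so local arrival = 9:50 AM + 12:45 = 10:35 PM on Jun 26.

10:35 PM on June 26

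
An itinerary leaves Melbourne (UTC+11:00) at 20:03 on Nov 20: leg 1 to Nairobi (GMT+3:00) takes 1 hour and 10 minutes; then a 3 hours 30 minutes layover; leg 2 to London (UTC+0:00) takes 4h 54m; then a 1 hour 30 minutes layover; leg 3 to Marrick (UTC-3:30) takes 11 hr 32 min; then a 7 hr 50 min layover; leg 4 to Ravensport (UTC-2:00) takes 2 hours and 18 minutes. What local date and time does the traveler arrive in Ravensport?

Convert departure to UTC: 20:03 − 11:00 = 09:03 UTC on Nov 20.
Add 1 hour 10 minutes leg 1 → 10:13 UTC.
Add 3 hours 30 minutes layover in Nairobi → 13:43 UTC.
Add 4 hours and 54 minutes leg 2 → 18:37 UTC.
Add 1 hour and 30 minutes layover in London → 20:07 UTC.
Add 11 hours 32 minutes leg 3 → 07:39 UTC (Nov 21).
Add 7 hours and 50 minutes layover in Marrick → 15:29 UTC.
Add 2 hours and 18 minutes leg 4 → 17:47 UTC.
Ravensport is UTC−2:00, so local arrival = 17:47 − 2:00 = 15:47 on Nov 21.

15:47 on November 21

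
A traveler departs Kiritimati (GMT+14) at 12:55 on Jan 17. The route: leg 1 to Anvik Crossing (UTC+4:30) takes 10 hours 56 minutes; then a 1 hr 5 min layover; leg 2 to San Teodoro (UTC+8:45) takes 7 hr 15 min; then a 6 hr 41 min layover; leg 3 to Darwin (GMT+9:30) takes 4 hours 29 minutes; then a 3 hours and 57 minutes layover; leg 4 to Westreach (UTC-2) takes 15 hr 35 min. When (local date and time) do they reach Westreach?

22:53 on January 18

Convert departure to UTC: 12:55 − 14:00 = 22:55 UTC on Jan 16.
Add 10 hours 56 minutes leg 1 → 09:51 UTC (Jan 17).
Add 1 hour and 5 minutes layover in Anvik Crossing → 10:56 UTC.
Add 7 hours and 15 minutes leg 2 → 18:11 UTC.
Add 6 hours 41 minutes layover in San Teodoro → 00:52 UTC (Jan 18).
Add 4 hours and 29 minutes leg 3 → 05:21 UTC.
Add 3 hours and 57 minutes layover in Darwin → 09:18 UTC.
Add 15 hours and 35 minutes leg 4 → 00:53 UTC (Jan 19).
Westreach is UTC−2:00, so local arrival = 00:53 − 2:00 = 22:53 on Jan 18.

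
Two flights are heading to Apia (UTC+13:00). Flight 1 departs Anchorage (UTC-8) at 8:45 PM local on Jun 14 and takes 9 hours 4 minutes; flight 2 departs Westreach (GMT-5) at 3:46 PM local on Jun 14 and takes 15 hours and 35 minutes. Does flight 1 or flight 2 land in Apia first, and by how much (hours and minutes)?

Flight 1 in UTC: 8:45 PM + 8:00 = 4:45 AM on Jun 15.
+9 hours and 4 minutes → arrive 1:49 PM UTC on Jun 15.
Flight 2 in UTC: 3:46 PM + 5:00 = 8:46 PM on Jun 14.
+15 hours 35 minutes → arrive 12:21 PM UTC on Jun 15.
Flight 2 lands earlier by 1 hour 28 minutes.

the second, by 1 hour 28 minutes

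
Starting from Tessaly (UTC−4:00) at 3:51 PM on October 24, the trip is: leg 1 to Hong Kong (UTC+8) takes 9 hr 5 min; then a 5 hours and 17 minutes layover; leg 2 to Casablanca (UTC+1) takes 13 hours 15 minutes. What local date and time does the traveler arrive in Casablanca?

12:28 AM on October 26

Convert departure to UTC: 3:51 PM + 4:00 = 7:51 PM UTC on Oct 24.
Add 9 hours 5 minutes leg 1 → 4:56 AM UTC (Oct 25).
Add 5 hours and 17 minutes layover in Hong Kong → 10:13 AM UTC.
Add 13 hours and 15 minutes leg 2 → 11:28 PM UTC.
Casablanca is UTC+1:00, so local arrival = 11:28 PM + 1:00 = 12:28 AM on Oct 26.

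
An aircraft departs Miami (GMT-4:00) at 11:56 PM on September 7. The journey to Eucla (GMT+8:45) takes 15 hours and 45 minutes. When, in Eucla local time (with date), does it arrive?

Eucla is 12:45 ahead of Miami.
After 15 hours and 45 minutes it is 3:41 PM (Sep 8) in Miami.
Shift by the zone difference: 3:41 PM + 12:45 = 4:26 AM on Sep 9 in Eucla.

4:26 AM on September 9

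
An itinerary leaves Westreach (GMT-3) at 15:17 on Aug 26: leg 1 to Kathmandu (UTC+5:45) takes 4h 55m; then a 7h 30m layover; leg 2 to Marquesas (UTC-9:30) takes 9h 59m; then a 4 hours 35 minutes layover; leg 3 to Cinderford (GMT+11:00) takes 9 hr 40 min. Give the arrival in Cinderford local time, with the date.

Convert departure to UTC: 15:17 + 3:00 = 18:17 UTC on Aug 26.
Add 4 hours 55 minutes leg 1 → 23:12 UTC.
Add 7 hours 30 minutes layover in Kathmandu → 06:42 UTC (Aug 27).
Add 9 hours and 59 minutes leg 2 → 16:41 UTC.
Add 4 hours and 35 minutes layover in Marquesas → 21:16 UTC.
Add 9 hours and 40 minutes leg 3 → 06:56 UTC (Aug 28).
Cinderford is UTC+11:00, so local arrival = 06:56 + 11:00 = 17:56 on Aug 28.

17:56 on Aug 28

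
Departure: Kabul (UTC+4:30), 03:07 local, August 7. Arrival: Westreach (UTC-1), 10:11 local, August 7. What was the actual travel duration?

12 hours 34 minutes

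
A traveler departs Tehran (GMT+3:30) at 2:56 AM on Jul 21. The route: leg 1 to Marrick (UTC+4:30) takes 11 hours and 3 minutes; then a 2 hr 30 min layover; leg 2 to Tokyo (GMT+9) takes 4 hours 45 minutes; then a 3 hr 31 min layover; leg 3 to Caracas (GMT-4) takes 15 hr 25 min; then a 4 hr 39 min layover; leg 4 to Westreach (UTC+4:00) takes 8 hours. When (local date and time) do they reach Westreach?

5:19 AM on Jul 23

Convert departure to UTC: 2:56 AM − 3:30 = 11:26 PM UTC on Jul 20.
Add 11 hours 3 minutes leg 1 → 10:29 AM UTC (Jul 21).
Add 2 hours 30 minutes layover in Marrick → 12:59 PM UTC.
Add 4 hours 45 minutes leg 2 → 5:44 PM UTC.
Add 3 hours 31 minutes layover in Tokyo → 9:15 PM UTC.
Add 15 hours and 25 minutes leg 3 → 12:40 PM UTC (Jul 22).
Add 4 hours 39 minutes layover in Caracas → 5:19 PM UTC.
Add 8 hours leg 4 → 1:19 AM UTC (Jul 23).
Westreach is UTC+4:00, so local arrival = 1:19 AM + 4:00 = 5:19 AM on Jul 23.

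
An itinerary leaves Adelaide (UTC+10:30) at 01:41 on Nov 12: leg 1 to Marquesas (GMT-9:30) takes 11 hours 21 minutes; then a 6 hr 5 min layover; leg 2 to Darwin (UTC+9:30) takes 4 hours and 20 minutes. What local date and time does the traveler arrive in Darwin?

22:27 on November 12

Convert departure to UTC: 01:41 − 10:30 = 15:11 UTC on Nov 11.
Add 11 hours 21 minutes leg 1 → 02:32 UTC (Nov 12).
Add 6 hours and 5 minutes layover in Marquesas → 08:37 UTC.
Add 4 hours and 20 minutes leg 2 → 12:57 UTC.
Darwin is UTC+9:30, so local arrival = 12:57 + 9:30 = 22:27 on Nov 12.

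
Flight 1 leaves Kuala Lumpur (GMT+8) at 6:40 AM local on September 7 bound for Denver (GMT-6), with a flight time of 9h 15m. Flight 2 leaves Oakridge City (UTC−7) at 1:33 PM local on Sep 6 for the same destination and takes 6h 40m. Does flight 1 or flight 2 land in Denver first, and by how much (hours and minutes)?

Flight 1 in UTC: 6:40 AM − 8:00 = 10:40 PM on Sep 6.
+9 hours 15 minutes → arrive 7:55 AM UTC on Sep 7.
Flight 2 in UTC: 1:33 PM + 7:00 = 8:33 PM on Sep 6.
+6 hours and 40 minutes → arrive 3:13 AM UTC on Sep 7.
Flight 2 lands earlier by 4 hours 42 minutes.

the second, by 4 hours 42 minutes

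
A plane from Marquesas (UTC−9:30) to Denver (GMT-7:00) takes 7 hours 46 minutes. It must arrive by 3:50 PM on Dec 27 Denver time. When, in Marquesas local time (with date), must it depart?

5:34 AM on December 27

Target arrival in UTC: 3:50 PM + 7:00 = 10:50 PM on Dec 27.
Subtract 7 hours and 46 minutes → departure 3:04 PM UTC on Dec 27.
Marquesas is UTC−9:30: 3:04 PM − 9:30 = 5:34 AM on Dec 27.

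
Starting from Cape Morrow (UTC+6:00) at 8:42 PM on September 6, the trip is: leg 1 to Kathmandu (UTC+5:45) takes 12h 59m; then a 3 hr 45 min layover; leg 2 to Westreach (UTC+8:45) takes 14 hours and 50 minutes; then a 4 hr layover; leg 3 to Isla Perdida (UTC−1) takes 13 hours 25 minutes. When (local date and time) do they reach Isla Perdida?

Convert departure to UTC: 8:42 PM − 6:00 = 2:42 PM UTC on Sep 6.
Add 12 hours 59 minutes leg 1 → 3:41 AM UTC (Sep 7).
Add 3 hours 45 minutes layover in Kathmandu → 7:26 AM UTC.
Add 14 hours and 50 minutes leg 2 → 10:16 PM UTC.
Add 4 hours layover in Westreach → 2:16 AM UTC (Sep 8).
Add 13 hours 25 minutes leg 3 → 3:41 PM UTC.
Isla Perdida is UTC−1:00, so local arrival = 3:41 PM − 1:00 = 2:41 PM on Sep 8.

2:41 PM on September 8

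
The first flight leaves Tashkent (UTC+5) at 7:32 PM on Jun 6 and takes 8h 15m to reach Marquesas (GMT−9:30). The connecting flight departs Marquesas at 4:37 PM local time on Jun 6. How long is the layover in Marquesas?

3 hours 20 minutes

Convert departure to UTC: 7:32 PM − 5:00 = 2:32 PM UTC on Jun 6.
Add 8 hours and 15 minutes flight time → 10:47 PM UTC.
Marquesas is UTC−9:30, so local arrival = 10:47 PM − 9:30 = 1:17 PM on Jun 6.
Layover = 4:37 PM − 1:17 PM = 3 hours 20 minutes.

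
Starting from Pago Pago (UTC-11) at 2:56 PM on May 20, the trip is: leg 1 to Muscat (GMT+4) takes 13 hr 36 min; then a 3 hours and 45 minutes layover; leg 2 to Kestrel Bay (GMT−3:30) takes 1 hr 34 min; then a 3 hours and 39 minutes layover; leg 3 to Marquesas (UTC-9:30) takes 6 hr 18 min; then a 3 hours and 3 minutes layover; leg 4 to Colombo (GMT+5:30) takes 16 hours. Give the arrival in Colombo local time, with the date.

7:21 AM on May 23

Convert departure to UTC: 2:56 PM + 11:00 = 1:56 AM UTC on May 21.
Add 13 hours 36 minutes leg 1 → 3:32 PM UTC.
Add 3 hours and 45 minutes layover in Muscat → 7:17 PM UTC.
Add 1 hour and 34 minutes leg 2 → 8:51 PM UTC.
Add 3 hours 39 minutes layover in Kestrel Bay → 12:30 AM UTC (May 22).
Add 6 hours and 18 minutes leg 3 → 6:48 AM UTC.
Add 3 hours 3 minutes layover in Marquesas → 9:51 AM UTC.
Add 16 hours leg 4 → 1:51 AM UTC (May 23).
Colombo is UTC+5:30, so local arrival = 1:51 AM + 5:30 = 7:21 AM on May 23.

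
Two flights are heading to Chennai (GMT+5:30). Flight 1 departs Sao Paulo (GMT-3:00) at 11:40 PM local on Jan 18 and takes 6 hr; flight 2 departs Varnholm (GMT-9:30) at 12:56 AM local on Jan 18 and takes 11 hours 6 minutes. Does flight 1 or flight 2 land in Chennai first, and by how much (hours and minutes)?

Flight 1 in UTC: 11:40 PM + 3:00 = 2:40 AM on Jan 19.
+6 hours → arrive 8:40 AM UTC on Jan 19.
Flight 2 in UTC: 12:56 AM + 9:30 = 10:26 AM on Jan 18.
+11 hours and 6 minutes → arrive 9:32 PM UTC on Jan 18.
Flight 2 lands earlier by 11 hours 8 minutes.

the second, by 11 hours 8 minutes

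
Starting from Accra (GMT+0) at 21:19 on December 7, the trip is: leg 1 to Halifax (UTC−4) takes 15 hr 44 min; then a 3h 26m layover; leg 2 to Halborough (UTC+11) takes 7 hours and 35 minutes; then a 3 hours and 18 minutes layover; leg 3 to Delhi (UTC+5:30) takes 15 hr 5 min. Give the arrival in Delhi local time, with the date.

Accra is at UTC+0, so departure is already 21:19 UTC on Dec 7.
Add 15 hours 44 minutes leg 1 → 13:03 UTC (Dec 8).
Add 3 hours 26 minutes layover in Halifax → 16:29 UTC.
Add 7 hours and 35 minutes leg 2 → 00:04 UTC (Dec 9).
Add 3 hours and 18 minutes layover in Halborough → 03:22 UTC.
Add 15 hours and 5 minutes leg 3 → 18:27 UTC.
Delhi is UTC+5:30, so local arrival = 18:27 + 5:30 = 23:57 on Dec 9.

23:57 on Dec 9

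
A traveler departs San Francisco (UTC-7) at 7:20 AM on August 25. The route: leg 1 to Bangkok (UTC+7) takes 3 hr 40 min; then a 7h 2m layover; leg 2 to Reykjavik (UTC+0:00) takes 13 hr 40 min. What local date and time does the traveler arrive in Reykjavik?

Convert departure to UTC: 7:20 AM + 7:00 = 2:20 PM UTC on Aug 25.
Add 3 hours 40 minutes leg 1 → 6:00 PM UTC.
Add 7 hours and 2 minutes layover in Bangkok → 1:02 AM UTC (Aug 26).
Add 13 hours and 40 minutes leg 2 → 2:42 PM UTC.
Reykjavik is UTC+0, so local arrival is the same: 2:42 PM on Aug 26.

2:42 PM on August 26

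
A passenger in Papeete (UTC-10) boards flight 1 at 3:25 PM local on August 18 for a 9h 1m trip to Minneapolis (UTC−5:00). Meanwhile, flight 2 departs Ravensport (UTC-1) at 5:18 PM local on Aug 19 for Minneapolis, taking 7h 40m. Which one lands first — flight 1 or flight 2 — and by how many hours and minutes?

Flight 1 in UTC: 3:25 PM + 10:00 = 1:25 AM on Aug 19.
+9 hours and 1 minute → arrive 10:26 AM UTC on Aug 19.
Flight 2 in UTC: 5:18 PM + 1:00 = 6:18 PM on Aug 19.
+7 hours 40 minutes → arrive 1:58 AM UTC on Aug 20.
Flight 1 lands earlier by 15 hours 32 minutes.

the first, by 15 hours 32 minutes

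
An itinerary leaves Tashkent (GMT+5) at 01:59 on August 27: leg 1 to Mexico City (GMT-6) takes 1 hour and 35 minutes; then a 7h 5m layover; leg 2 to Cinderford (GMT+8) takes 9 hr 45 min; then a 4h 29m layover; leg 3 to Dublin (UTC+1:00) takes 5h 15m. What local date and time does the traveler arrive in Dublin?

Convert departure to UTC: 01:59 − 5:00 = 20:59 UTC on Aug 26.
Add 1 hour and 35 minutes leg 1 → 22:34 UTC.
Add 7 hours 5 minutes layover in Mexico City → 05:39 UTC (Aug 27).
Add 9 hours 45 minutes leg 2 → 15:24 UTC.
Add 4 hours 29 minutes layover in Cinderford → 19:53 UTC.
Add 5 hours and 15 minutes leg 3 → 01:08 UTC (Aug 28).
Dublin is UTC+1:00, so local arrival = 01:08 + 1:00 = 02:08 on Aug 28.

02:08 on Aug 28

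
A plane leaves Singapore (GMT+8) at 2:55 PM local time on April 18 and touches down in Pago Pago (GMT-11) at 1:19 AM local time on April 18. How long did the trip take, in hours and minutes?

Pago Pago is 19:00 behind Singapore.
Clock-face elapsed time (ignoring zones) is −13 hours 36 minutes.
Actual elapsed = −13 hours 36 minutes + 19:00 = 5 hours 24 minutes.

5 hours 24 minutes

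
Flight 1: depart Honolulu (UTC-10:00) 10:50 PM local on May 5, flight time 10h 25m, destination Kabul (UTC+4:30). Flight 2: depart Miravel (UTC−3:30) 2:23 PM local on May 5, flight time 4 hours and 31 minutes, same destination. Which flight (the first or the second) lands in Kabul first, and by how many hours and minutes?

the second, by 20 hours 51 minutes

Flight 1 in UTC: 10:50 PM + 10:00 = 8:50 AM on May 6.
+10 hours and 25 minutes → arrive 7:15 PM UTC on May 6.
Flight 2 in UTC: 2:23 PM + 3:30 = 5:53 PM on May 5.
+4 hours 31 minutes → arrive 10:24 PM UTC on May 5.
Flight 2 lands earlier by 20 hours 51 minutes.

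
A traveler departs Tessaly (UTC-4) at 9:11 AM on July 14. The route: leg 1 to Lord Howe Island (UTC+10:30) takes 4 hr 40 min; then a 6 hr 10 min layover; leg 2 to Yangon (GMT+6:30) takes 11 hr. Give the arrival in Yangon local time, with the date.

5:31 PM on Jul 15

Convert departure to UTC: 9:11 AM + 4:00 = 1:11 PM UTC on Jul 14.
Add 4 hours 40 minutes leg 1 → 5:51 PM UTC.
Add 6 hours and 10 minutes layover in Lord Howe Island → 12:01 AM UTC (Jul 15).
Add 11 hours leg 2 → 11:01 AM UTC.
Yangon is UTC+6:30, so local arrival = 11:01 AM + 6:30 = 5:31 PM on Jul 15.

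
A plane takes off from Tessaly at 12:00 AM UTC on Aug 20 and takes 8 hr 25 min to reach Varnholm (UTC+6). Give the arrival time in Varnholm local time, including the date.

2:25 PM on August 20

Departure is given in UTC: 12:00 AM on Aug 20.
Add 8 hours and 25 minutes → 8:25 AM UTC.
Varnholm is UTC+6:00: 8:25 AM + 6:00 = 2:25 PM on Aug 20.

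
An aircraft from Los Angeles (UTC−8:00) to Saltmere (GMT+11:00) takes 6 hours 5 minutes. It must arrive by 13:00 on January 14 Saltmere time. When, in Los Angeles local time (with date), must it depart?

11:55 on Jan 13

Target arrival in UTC: 13:00 − 11:00 = 02:00 on Jan 14.
Subtract 6 hours and 5 minutes → departure 19:55 UTC on Jan 13.
Los Angeles is UTC−8:00: 19:55 − 8:00 = 11:55 on Jan 13.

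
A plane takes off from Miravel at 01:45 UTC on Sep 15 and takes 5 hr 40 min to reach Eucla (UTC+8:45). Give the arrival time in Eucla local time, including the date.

16:10 on September 15

Departure is given in UTC: 01:45 on Sep 15.
Add 5 hours and 40 minutes → 07:25 UTC.
Eucla is UTC+8:45: 07:25 + 8:45 = 16:10 on Sep 15.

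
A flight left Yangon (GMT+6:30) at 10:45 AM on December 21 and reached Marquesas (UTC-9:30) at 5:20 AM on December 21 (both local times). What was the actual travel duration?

Departure in UTC: 10:45 AM − 6:30 = 4:15 AM on Dec 21.
Arrival in UTC: 5:20 AM + 9:30 = 2:50 PM on Dec 21.
Elapsed = 2:50 PM − 4:15 AM = 10 hours 35 minutes.

10 hours 35 minutes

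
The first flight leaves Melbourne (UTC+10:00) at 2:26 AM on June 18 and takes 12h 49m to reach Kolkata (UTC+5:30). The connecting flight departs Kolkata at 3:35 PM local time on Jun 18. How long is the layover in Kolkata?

Convert departure to UTC: 2:26 AM − 10:00 = 4:26 PM UTC on Jun 17.
Add 12 hours and 49 minutes flight time → 5:15 AM UTC (Jun 18).
Kolkata is UTC+5:30, so local arrival = 5:15 AM + 5:30 = 10:45 AM on Jun 18.
Layover = 3:35 PM − 10:45 AM = 4 hours 50 minutes.

4 hours 50 minutes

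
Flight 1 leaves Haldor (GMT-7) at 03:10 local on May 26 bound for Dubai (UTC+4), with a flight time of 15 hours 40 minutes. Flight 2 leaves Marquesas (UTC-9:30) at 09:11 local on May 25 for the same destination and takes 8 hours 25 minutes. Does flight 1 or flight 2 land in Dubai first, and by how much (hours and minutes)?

the second, by 22 hours 44 minutes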